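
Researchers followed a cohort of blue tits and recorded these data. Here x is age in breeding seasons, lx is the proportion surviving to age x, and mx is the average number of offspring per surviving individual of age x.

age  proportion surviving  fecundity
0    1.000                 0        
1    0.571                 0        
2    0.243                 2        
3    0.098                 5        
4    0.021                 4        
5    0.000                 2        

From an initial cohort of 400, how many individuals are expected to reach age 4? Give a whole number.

8

Expected survivors = N0 · l_4 = 400 × 0.021 = 8.4 → 8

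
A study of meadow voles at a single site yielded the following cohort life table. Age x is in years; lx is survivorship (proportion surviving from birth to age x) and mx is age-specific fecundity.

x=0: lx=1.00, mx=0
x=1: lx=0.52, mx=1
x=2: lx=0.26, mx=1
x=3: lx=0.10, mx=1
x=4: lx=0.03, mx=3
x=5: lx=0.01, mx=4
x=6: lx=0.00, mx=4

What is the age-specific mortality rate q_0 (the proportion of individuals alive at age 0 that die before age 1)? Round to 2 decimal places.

q_0 = (l_0 − l_1) / l_0 = (1 − 0.52) / 1
     = 0.48 / 1 = 0.48 → 0.48

0.48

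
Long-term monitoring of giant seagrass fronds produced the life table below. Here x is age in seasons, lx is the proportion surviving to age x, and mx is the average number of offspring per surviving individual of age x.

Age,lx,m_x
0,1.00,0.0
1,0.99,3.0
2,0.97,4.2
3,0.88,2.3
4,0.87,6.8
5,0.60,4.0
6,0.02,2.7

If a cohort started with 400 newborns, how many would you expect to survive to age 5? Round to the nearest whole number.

Expected survivors = N0 · l_5 = 400 × 0.60 = 240 → 240

240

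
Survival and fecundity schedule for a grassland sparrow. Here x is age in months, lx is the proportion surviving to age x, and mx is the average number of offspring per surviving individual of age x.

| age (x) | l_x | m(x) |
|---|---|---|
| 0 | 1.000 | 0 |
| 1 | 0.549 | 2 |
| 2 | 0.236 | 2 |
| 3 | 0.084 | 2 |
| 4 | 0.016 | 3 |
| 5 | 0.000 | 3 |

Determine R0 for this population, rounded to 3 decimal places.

1.786

lx·mx by age: 0, 1.098, 0.472, 0.168, 0.048, 0
R0 = Σ lx·mx = 1.786 → 1.786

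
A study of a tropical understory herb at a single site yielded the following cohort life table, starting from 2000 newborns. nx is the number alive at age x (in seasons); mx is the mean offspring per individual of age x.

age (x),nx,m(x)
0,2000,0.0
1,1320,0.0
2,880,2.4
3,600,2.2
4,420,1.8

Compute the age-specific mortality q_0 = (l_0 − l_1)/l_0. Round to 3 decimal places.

0.340

lx = nx/n0 = nx/2000: 1, 0.66, 0.44, 0.3, 0.21
q_0 = (l_0 − l_1) / l_0 = (1 − 0.66) / 1
     = 0.34 / 1 = 0.34 → 0.340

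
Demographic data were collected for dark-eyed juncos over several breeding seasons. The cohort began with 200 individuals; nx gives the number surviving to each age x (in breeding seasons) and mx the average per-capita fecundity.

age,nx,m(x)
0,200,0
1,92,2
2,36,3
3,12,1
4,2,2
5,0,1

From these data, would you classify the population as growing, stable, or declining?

growing

lx = nx/n0 = nx/200: 1, 0.46, 0.18, 0.06, 0.01, 0
R0 = Σ lx·mx = 0 + 0.92 + 0.54 + 0.06 + 0.02 + 0 = 1.54
R0 > 1, so the population is growing.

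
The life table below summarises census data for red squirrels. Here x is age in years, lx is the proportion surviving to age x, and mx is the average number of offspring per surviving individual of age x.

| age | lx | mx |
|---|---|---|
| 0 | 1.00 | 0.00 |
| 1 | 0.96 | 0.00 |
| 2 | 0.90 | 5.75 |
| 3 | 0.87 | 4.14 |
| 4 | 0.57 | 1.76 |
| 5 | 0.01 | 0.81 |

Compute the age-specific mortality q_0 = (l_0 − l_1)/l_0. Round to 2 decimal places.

q_0 = (l_0 − l_1) / l_0 = (1 − 0.96) / 1
     = 0.04 / 1 = 0.04 → 0.04

0.04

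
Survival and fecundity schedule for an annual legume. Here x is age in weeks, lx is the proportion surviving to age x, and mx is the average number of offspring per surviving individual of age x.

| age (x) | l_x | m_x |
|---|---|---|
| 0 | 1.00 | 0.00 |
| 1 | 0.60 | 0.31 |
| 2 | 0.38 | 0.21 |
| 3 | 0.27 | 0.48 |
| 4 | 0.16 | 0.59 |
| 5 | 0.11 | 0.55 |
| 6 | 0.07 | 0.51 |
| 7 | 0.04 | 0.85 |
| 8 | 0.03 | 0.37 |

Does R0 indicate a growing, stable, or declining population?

declining

R0 = Σ lx·mx = 0 + 0.186 + 0.0798 + 0.1296 + 0.0944 + 0.0605 + 0.0357 + 0.034 + 0.0111 = 0.6311
R0 < 1, so the population is declining.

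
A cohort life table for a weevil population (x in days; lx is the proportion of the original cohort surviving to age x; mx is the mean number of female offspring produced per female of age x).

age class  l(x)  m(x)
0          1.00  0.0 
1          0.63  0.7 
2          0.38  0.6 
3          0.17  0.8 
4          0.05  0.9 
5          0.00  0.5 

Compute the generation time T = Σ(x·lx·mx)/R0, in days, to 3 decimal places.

1.747

lx·mx: 0, 0.441, 0.228, 0.136, 0.045, 0 → R0 = 0.85
x·lx·mx: 0, 0.441, 0.456, 0.408, 0.18, 0 → Σ = 1.485
T = 1.485 / 0.85 = 1.747059… → 1.747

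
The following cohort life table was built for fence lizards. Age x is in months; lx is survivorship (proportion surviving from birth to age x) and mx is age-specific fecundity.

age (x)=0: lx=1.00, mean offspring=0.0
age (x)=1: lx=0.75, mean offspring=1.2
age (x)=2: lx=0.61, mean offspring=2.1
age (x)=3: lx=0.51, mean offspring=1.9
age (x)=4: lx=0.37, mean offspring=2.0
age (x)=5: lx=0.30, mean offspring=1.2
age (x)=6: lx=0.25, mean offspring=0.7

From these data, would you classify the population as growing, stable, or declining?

growing

R0 = Σ lx·mx = 0 + 0.9 + 1.281 + 0.969 + 0.74 + 0.36 + 0.175 = 4.425
R0 > 1, so the population is growing.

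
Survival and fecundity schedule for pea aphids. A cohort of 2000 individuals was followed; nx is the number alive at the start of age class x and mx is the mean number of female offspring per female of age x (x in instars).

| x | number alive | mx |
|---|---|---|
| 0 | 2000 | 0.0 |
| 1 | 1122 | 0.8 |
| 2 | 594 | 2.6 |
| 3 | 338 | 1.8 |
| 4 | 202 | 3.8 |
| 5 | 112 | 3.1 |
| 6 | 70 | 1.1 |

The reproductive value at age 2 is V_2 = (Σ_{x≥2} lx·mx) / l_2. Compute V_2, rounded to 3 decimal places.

5.631

lx = nx/n0 = nx/2000: 1, 0.561, 0.297, 0.169, 0.101, 0.056, 0.035
lx·mx for x ≥ 2: 0.7722, 0.3042, 0.3838, 0.1736, 0.0385 → sum = 1.6723
V_2 = 1.6723 / l_2 = 1.6723 / 0.297 = 5.63064… → 5.631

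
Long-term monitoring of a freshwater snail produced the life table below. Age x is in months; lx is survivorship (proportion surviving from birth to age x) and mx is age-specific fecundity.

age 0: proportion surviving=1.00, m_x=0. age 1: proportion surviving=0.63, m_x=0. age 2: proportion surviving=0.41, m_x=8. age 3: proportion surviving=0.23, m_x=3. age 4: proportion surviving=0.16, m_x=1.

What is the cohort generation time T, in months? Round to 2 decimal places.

lx·mx: 0, 0, 3.28, 0.69, 0.16 → R0 = 4.13
x·lx·mx: 0, 0, 6.56, 2.07, 0.64 → Σ = 9.27
T = 9.27 / 4.13 = 2.244552… → 2.24

2.24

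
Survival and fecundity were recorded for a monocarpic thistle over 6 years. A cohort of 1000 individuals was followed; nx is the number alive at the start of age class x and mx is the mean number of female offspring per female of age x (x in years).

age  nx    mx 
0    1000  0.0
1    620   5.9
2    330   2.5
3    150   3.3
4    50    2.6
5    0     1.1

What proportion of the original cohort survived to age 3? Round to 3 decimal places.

l_3 = n_3/n_0 = 150/1000 = 0.15 → 0.150

0.150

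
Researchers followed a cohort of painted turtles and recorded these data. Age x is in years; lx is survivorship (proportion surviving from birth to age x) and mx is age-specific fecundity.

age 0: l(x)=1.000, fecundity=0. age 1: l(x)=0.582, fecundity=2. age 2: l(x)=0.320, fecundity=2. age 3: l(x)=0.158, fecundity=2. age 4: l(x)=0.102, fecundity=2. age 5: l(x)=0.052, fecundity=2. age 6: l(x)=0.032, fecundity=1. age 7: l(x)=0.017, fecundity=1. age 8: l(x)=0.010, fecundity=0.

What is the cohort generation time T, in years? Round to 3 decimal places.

2.034

lx·mx: 0, 1.164, 0.64, 0.316, 0.204, 0.104, 0.032, 0.017, 0 → R0 = 2.477
x·lx·mx: 0, 1.164, 1.28, 0.948, 0.816, 0.52, 0.192, 0.119, 0 → Σ = 5.039
T = 5.039 / 2.477 = 2.034316… → 2.034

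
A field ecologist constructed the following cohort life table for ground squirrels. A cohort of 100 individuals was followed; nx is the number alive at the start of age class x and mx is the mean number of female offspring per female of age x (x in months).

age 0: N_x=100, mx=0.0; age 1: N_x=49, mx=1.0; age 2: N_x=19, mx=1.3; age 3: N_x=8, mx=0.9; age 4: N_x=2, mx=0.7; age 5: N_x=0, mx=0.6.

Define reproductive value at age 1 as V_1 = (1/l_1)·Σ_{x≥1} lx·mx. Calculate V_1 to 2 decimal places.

1.68

lx = nx/n0 = nx/100: 1, 0.49, 0.19, 0.08, 0.02, 0
lx·mx for x ≥ 1: 0.49, 0.247, 0.072, 0.014, 0 → sum = 0.823
V_1 = 0.823 / l_1 = 0.823 / 0.49 = 1.679592… → 1.68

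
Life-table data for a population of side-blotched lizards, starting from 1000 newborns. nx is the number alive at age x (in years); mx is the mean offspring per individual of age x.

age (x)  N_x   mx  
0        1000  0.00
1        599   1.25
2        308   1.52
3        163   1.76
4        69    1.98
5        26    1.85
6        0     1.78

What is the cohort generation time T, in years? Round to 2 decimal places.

1.97

lx = nx/n0 = nx/1000: 1, 0.599, 0.308, 0.163, 0.069, 0.026, 0
lx·mx: 0, 0.74875, 0.46816, 0.28688, 0.13662, 0.0481, 0 → R0 = 1.68851
x·lx·mx: 0, 0.74875, 0.93632, 0.86064, 0.54648, 0.2405, 0 → Σ = 3.33269
T = 3.33269 / 1.68851 = 1.973746… → 1.97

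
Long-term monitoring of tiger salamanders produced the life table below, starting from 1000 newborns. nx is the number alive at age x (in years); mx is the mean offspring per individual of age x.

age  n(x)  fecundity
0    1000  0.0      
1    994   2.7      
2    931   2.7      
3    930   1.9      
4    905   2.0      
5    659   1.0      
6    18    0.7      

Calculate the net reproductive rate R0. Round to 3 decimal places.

lx = nx/n0 = nx/1000: 1, 0.994, 0.931, 0.93, 0.905, 0.659, 0.018
lx·mx by age: 0, 2.6838, 2.5137, 1.767, 1.81, 0.659, 0.0126
R0 = Σ lx·mx = 9.4461 → 9.446

9.446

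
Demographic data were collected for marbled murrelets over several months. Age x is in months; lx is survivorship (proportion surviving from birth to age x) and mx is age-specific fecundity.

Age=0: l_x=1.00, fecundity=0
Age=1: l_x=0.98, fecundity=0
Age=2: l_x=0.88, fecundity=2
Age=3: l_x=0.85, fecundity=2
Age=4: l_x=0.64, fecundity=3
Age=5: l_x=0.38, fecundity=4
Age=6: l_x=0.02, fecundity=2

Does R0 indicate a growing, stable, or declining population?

growing

R0 = Σ lx·mx = 0 + 0 + 1.76 + 1.7 + 1.92 + 1.52 + 0.04 = 6.94
R0 > 1, so the population is growing.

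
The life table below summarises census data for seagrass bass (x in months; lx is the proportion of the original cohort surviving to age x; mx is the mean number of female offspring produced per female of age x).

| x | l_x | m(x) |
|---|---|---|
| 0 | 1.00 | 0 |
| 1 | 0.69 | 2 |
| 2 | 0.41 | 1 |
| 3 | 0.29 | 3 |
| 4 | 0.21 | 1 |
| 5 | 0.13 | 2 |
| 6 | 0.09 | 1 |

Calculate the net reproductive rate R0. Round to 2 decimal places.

3.22

lx·mx by age: 0, 1.38, 0.41, 0.87, 0.21, 0.26, 0.09
R0 = Σ lx·mx = 3.22 → 3.22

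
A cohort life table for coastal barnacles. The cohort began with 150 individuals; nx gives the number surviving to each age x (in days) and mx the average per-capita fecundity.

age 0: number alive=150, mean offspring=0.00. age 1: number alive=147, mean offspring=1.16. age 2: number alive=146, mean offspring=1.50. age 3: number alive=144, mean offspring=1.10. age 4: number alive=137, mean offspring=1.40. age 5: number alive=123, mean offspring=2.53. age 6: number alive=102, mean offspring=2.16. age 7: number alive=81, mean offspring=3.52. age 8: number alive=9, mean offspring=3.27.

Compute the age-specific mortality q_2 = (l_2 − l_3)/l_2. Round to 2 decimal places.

0.01

lx = nx/n0 = nx/150: 1, 0.98, 0.97333…, 0.96, 0.91333…, 0.82, 0.68, 0.54, 0.06
q_2 = (l_2 − l_3) / l_2 = (0.973333… − 0.96) / 0.973333…
     = 0.013333… / 0.973333… = 0.013699… → 0.01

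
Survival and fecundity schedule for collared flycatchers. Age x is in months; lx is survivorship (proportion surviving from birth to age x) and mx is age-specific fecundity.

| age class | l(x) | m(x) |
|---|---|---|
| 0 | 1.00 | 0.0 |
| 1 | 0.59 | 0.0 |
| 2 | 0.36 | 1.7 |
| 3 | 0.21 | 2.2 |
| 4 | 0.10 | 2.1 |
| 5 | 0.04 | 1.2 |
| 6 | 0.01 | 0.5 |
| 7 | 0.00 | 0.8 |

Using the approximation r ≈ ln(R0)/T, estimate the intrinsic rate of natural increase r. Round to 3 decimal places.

0.104

R0 = Σ lx·mx = 0 + 0 + 0.612 + 0.462 + 0.21 + 0.048 + 0.005 + 0 = 1.337
Σ x·lx·mx = 3.72; T = 3.72/1.337 = 2.78235…
r ≈ ln(R0)/T = ln(1.337)/2.78235… = 0.10438… → 0.104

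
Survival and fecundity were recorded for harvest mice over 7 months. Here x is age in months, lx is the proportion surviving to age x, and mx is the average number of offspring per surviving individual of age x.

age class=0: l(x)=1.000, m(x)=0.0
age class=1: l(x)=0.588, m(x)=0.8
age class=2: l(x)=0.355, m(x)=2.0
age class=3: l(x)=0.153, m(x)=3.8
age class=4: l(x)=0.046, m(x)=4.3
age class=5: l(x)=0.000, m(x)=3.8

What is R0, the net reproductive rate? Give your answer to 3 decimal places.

lx·mx by age: 0, 0.4704, 0.71, 0.5814, 0.1978, 0
R0 = Σ lx·mx = 1.9596 → 1.960

1.960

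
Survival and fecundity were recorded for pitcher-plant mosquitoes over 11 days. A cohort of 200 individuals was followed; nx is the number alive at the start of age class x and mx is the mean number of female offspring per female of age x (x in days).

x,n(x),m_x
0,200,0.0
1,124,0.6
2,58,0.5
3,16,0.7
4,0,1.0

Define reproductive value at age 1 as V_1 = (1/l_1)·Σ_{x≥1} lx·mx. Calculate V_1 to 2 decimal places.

0.92

lx = nx/n0 = nx/200: 1, 0.62, 0.29, 0.08, 0
lx·mx for x ≥ 1: 0.372, 0.145, 0.056, 0 → sum = 0.573
V_1 = 0.573 / l_1 = 0.573 / 0.62 = 0.924194… → 0.92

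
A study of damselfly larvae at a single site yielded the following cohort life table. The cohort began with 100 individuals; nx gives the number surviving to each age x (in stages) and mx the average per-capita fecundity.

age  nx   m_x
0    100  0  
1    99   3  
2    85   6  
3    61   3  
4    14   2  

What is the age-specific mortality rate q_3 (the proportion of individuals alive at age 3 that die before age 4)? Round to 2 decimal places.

0.77

lx = nx/n0 = nx/100: 1, 0.99, 0.85, 0.61, 0.14
q_3 = (l_3 − l_4) / l_3 = (0.61 − 0.14) / 0.61
     = 0.47 / 0.61 = 0.770492… → 0.77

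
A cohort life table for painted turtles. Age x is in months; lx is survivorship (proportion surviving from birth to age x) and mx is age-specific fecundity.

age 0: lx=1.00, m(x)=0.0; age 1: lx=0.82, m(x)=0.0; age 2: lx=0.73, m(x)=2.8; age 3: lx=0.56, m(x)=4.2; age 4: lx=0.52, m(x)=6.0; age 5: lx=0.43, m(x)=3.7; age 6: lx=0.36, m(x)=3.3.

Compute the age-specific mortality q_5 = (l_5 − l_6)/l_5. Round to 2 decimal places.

0.16

q_5 = (l_5 − l_6) / l_5 = (0.43 − 0.36) / 0.43
     = 0.07 / 0.43 = 0.162791… → 0.16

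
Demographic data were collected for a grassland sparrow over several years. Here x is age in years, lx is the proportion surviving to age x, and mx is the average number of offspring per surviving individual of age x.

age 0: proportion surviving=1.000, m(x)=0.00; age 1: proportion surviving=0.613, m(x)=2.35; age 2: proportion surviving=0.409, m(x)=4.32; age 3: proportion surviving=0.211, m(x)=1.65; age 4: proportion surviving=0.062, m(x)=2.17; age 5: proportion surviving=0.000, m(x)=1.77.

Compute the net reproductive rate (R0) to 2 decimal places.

lx·mx by age: 0, 1.44055, 1.76688, 0.34815, 0.13454, 0
R0 = Σ lx·mx = 3.69012 → 3.69

3.69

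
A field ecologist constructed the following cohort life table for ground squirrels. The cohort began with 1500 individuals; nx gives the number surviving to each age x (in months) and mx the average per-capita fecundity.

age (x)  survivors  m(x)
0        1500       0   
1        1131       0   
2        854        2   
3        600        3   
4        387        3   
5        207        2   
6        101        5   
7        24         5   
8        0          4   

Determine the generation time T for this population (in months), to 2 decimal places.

3.40

lx = nx/n0 = nx/1500: 1, 0.754, 0.56933…, 0.4, 0.258, 0.138, 0.06733…, 0.016, 0
lx·mx: 0, 0, 1.138667…, 1.2, 0.774, 0.276, 0.336667…, 0.08, 0 → R0 = 3.805333…
x·lx·mx: 0, 0, 2.277333…, 3.6, 3.096, 1.38, 2.02…, 0.56, 0 → Σ = 12.933333…
T = 12.933333… / 3.805333… = 3.398739… → 3.40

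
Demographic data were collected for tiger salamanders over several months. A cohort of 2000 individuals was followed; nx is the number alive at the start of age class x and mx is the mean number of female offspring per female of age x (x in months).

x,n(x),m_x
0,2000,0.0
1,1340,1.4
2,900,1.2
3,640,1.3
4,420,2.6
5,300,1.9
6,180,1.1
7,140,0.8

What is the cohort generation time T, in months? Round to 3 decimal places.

2.730

lx = nx/n0 = nx/2000: 1, 0.67, 0.45, 0.32, 0.21, 0.15, 0.09, 0.07
lx·mx: 0, 0.938, 0.54, 0.416, 0.546, 0.285, 0.099, 0.056 → R0 = 2.88
x·lx·mx: 0, 0.938, 1.08, 1.248, 2.184, 1.425, 0.594, 0.392 → Σ = 7.861
T = 7.861 / 2.88 = 2.729514… → 2.730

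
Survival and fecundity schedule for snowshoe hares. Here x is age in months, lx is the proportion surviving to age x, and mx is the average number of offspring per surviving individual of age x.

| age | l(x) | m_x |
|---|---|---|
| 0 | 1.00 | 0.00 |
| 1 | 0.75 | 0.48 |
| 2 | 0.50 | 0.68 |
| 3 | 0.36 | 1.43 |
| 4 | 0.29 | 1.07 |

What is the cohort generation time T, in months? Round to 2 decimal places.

lx·mx: 0, 0.36, 0.34, 0.5148, 0.3103 → R0 = 1.5251
x·lx·mx: 0, 0.36, 0.68, 1.5444, 1.2412 → Σ = 3.8256
T = 3.8256 / 1.5251 = 2.508426… → 2.51

2.51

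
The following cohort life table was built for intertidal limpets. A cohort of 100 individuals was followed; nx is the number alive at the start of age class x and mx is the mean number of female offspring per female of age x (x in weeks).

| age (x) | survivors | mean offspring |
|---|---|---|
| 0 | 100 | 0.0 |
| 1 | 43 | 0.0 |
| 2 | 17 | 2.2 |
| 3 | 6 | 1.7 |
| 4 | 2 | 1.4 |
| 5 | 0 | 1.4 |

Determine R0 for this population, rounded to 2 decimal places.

lx = nx/n0 = nx/100: 1, 0.43, 0.17, 0.06, 0.02, 0
lx·mx by age: 0, 0, 0.374, 0.102, 0.028, 0
R0 = Σ lx·mx = 0.504 → 0.50

0.50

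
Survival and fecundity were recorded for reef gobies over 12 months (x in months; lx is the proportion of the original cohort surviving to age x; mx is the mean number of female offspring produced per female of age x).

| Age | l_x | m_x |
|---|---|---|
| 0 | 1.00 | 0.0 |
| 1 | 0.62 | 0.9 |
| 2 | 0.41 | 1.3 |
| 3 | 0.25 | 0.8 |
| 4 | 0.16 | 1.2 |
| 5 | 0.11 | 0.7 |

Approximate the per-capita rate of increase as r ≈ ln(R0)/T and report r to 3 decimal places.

0.205

R0 = Σ lx·mx = 0 + 0.558 + 0.533 + 0.2 + 0.192 + 0.077 = 1.56
Σ x·lx·mx = 3.377; T = 3.377/1.56 = 2.16474…
r ≈ ln(R0)/T = ln(1.56)/2.16474… = 0.20542… → 0.205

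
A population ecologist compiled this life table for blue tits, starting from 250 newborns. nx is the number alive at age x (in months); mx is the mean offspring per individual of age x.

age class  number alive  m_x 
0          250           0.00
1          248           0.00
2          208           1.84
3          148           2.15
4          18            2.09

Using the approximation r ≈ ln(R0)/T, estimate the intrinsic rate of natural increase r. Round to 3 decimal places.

lx = nx/n0 = nx/250: 1, 0.992, 0.832, 0.592, 0.072
R0 = Σ lx·mx = 0 + 0 + 1.53088 + 1.2728 + 0.15048 = 2.95416
Σ x·lx·mx = 7.48208; T = 7.48208/2.95416 = 2.53273…
r ≈ ln(R0)/T = ln(2.95416)/2.53273… = 0.42769… → 0.428

0.428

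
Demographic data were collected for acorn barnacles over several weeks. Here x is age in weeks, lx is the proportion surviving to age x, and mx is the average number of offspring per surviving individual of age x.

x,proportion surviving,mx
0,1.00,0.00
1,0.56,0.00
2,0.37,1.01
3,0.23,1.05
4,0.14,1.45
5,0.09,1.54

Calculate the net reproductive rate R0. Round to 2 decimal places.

0.96

lx·mx by age: 0, 0, 0.3737, 0.2415, 0.203, 0.1386
R0 = Σ lx·mx = 0.9568 → 0.96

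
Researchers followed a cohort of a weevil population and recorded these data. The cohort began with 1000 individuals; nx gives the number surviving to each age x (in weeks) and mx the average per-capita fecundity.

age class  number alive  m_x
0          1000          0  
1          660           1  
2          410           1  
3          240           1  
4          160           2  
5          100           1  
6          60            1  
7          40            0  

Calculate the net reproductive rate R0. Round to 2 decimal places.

lx = nx/n0 = nx/1000: 1, 0.66, 0.41, 0.24, 0.16, 0.1, 0.06, 0.04
lx·mx by age: 0, 0.66, 0.41, 0.24, 0.32, 0.1, 0.06, 0
R0 = Σ lx·mx = 1.79 → 1.79

1.79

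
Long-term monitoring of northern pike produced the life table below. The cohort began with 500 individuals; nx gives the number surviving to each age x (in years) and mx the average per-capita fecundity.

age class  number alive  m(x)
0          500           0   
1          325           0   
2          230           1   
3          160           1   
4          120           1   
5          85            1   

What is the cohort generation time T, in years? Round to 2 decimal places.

lx = nx/n0 = nx/500: 1, 0.65, 0.46, 0.32, 0.24, 0.17
lx·mx: 0, 0, 0.46, 0.32, 0.24, 0.17 → R0 = 1.19
x·lx·mx: 0, 0, 0.92, 0.96, 0.96, 0.85 → Σ = 3.69
T = 3.69 / 1.19 = 3.10084… → 3.10

3.10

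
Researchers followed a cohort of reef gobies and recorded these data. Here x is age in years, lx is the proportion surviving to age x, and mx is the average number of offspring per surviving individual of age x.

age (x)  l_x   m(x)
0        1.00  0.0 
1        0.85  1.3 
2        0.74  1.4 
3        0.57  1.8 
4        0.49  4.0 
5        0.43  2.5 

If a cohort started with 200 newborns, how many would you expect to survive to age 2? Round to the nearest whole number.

148

Expected survivors = N0 · l_2 = 200 × 0.74 = 148 → 148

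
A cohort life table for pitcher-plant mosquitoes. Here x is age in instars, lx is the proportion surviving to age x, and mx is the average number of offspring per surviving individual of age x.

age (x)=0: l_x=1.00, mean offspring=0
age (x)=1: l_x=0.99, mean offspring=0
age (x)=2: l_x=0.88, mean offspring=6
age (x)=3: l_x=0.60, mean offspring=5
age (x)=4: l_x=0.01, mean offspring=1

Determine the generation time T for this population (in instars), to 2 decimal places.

lx·mx: 0, 0, 5.28, 3, 0.01 → R0 = 8.29
x·lx·mx: 0, 0, 10.56, 9, 0.04 → Σ = 19.6
T = 19.6 / 8.29 = 2.364294… → 2.36

2.36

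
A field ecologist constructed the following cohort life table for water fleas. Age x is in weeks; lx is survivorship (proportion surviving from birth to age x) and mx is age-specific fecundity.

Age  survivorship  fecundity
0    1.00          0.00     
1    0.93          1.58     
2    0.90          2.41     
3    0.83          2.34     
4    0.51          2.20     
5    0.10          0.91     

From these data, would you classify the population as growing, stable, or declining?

growing

R0 = Σ lx·mx = 0 + 1.4694 + 2.169 + 1.9422 + 1.122 + 0.091 = 6.7936
R0 > 1, so the population is growing.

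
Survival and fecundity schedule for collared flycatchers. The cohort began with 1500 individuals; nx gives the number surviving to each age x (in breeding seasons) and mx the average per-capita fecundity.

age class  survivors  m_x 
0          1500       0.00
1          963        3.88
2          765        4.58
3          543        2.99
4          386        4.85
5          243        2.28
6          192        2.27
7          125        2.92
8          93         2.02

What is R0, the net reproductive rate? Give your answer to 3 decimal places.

lx = nx/n0 = nx/1500: 1, 0.642, 0.51, 0.362, 0.25733…, 0.162, 0.128, 0.08333…, 0.062
lx·mx by age: 0, 2.49096, 2.3358, 1.08238, 1.248067…, 0.36936, 0.29056, 0.243333…, 0.12524
R0 = Σ lx·mx = 8.1857… → 8.186

8.186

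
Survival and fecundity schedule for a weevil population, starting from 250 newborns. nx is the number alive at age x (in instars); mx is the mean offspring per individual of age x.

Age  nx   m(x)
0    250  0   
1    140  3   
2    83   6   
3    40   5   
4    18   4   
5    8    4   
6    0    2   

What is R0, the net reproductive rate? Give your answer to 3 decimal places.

4.888

lx = nx/n0 = nx/250: 1, 0.56, 0.332, 0.16, 0.072, 0.032, 0
lx·mx by age: 0, 1.68, 1.992, 0.8, 0.288, 0.128, 0
R0 = Σ lx·mx = 4.888 → 4.888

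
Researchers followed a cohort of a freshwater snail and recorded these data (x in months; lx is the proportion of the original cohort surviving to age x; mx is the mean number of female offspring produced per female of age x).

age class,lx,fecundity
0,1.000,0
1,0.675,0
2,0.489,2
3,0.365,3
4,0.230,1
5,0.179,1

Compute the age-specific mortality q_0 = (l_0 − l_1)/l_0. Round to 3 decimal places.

q_0 = (l_0 − l_1) / l_0 = (1 − 0.675) / 1
     = 0.325 / 1 = 0.325 → 0.325

0.325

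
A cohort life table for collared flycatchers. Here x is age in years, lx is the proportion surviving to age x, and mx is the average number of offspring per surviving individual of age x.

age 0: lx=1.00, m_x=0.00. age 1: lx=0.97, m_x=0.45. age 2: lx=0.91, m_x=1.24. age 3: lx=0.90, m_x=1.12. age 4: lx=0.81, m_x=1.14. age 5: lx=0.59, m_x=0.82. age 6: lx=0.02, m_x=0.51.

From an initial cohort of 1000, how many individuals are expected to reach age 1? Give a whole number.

Expected survivors = N0 · l_1 = 1000 × 0.97 = 970 → 970

970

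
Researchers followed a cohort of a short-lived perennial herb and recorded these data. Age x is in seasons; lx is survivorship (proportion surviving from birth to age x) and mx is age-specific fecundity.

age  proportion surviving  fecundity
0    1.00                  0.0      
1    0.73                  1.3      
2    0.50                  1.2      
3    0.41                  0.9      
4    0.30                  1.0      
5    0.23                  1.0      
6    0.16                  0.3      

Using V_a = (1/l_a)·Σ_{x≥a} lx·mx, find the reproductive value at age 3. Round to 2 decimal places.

2.31

lx·mx for x ≥ 3: 0.369, 0.3, 0.23, 0.048 → sum = 0.947
V_3 = 0.947 / l_3 = 0.947 / 0.41 = 2.309756… → 2.31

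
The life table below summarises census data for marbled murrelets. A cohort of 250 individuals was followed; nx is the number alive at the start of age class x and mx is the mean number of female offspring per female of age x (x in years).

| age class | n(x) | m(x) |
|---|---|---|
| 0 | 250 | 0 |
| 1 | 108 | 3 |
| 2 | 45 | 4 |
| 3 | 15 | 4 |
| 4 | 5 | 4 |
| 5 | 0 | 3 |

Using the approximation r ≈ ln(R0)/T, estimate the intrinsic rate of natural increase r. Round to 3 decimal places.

0.525

lx = nx/n0 = nx/250: 1, 0.432, 0.18, 0.06, 0.02, 0
R0 = Σ lx·mx = 0 + 1.296 + 0.72 + 0.24 + 0.08 + 0 = 2.336
Σ x·lx·mx = 3.776; T = 3.776/2.336 = 1.61644…
r ≈ ln(R0)/T = ln(2.336)/1.61644… = 0.52488… → 0.525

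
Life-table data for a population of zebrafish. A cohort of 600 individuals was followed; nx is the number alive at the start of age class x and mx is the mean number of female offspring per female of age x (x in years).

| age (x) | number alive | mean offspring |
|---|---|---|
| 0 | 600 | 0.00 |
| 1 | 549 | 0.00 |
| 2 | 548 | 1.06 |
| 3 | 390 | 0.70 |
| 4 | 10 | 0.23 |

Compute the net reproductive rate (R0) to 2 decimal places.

lx = nx/n0 = nx/600: 1, 0.915, 0.91333…, 0.65, 0.01667…
lx·mx by age: 0, 0, 0.968133…, 0.455, 0.003833…
R0 = Σ lx·mx = 1.426967… → 1.43

1.43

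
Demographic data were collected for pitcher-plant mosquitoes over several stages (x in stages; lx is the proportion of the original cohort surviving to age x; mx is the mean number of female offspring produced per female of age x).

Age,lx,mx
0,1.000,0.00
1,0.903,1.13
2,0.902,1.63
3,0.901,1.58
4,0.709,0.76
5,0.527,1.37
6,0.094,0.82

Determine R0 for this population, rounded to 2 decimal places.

5.25

lx·mx by age: 0, 1.02039, 1.47026, 1.42358, 0.53884, 0.72199, 0.07708
R0 = Σ lx·mx = 5.25214 → 5.25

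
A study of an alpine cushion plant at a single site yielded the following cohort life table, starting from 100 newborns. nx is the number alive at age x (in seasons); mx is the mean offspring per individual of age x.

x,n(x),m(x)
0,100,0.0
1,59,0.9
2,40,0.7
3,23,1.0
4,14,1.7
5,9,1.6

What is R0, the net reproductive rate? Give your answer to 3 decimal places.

lx = nx/n0 = nx/100: 1, 0.59, 0.4, 0.23, 0.14, 0.09
lx·mx by age: 0, 0.531, 0.28, 0.23, 0.238, 0.144
R0 = Σ lx·mx = 1.423 → 1.423

1.423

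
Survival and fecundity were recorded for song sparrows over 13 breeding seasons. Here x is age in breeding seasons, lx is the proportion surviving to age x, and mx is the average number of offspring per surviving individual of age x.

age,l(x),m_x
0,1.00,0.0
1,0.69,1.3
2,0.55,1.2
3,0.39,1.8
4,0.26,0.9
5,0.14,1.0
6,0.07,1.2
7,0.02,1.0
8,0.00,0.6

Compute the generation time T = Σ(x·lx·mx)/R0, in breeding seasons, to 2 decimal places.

lx·mx: 0, 0.897, 0.66, 0.702, 0.234, 0.14, 0.084, 0.02, 0 → R0 = 2.737
x·lx·mx: 0, 0.897, 1.32, 2.106, 0.936, 0.7, 0.504, 0.14, 0 → Σ = 6.603
T = 6.603 / 2.737 = 2.412495… → 2.41

2.41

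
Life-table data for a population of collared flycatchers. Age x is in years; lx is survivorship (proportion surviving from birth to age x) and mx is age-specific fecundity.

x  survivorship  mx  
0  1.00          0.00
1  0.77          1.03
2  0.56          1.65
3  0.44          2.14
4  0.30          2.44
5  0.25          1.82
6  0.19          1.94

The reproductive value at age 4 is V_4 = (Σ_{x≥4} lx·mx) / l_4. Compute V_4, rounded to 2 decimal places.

lx·mx for x ≥ 4: 0.732, 0.455, 0.3686 → sum = 1.5556
V_4 = 1.5556 / l_4 = 1.5556 / 0.3 = 5.185333… → 5.19

5.19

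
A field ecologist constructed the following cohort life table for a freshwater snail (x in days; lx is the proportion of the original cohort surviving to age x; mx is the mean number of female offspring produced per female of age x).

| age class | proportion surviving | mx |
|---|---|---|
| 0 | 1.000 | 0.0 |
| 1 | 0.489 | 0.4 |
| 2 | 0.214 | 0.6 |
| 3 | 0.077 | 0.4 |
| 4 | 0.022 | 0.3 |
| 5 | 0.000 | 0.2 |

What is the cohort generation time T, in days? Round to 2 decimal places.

lx·mx: 0, 0.1956, 0.1284, 0.0308, 0.0066, 0 → R0 = 0.3614
x·lx·mx: 0, 0.1956, 0.2568, 0.0924, 0.0264, 0 → Σ = 0.5712
T = 0.5712 / 0.3614 = 1.58052… → 1.58

1.58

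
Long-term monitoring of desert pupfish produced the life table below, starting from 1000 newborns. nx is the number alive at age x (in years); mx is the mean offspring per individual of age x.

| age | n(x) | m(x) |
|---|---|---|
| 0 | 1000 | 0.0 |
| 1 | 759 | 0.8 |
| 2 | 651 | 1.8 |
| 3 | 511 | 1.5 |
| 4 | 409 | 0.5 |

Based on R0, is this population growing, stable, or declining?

growing

lx = nx/n0 = nx/1000: 1, 0.759, 0.651, 0.511, 0.409
R0 = Σ lx·mx = 0 + 0.6072 + 1.1718 + 0.7665 + 0.2045 = 2.75
R0 > 1, so the population is growing.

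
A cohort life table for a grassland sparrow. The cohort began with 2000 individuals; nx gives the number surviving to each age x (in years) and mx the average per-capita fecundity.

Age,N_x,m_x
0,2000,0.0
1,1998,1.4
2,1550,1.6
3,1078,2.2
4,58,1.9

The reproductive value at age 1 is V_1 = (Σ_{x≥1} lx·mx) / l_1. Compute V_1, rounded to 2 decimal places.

3.88

lx = nx/n0 = nx/2000: 1, 0.999, 0.775, 0.539, 0.029
lx·mx for x ≥ 1: 1.3986, 1.24, 1.1858, 0.0551 → sum = 3.8795
V_1 = 3.8795 / l_1 = 3.8795 / 0.999 = 3.883383… → 3.88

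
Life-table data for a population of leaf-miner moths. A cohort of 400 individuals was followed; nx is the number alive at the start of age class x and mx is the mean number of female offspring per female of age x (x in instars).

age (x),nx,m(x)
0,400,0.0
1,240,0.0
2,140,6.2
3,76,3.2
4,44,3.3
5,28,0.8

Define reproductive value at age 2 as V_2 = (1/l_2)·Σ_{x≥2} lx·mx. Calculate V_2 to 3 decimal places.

9.134

lx = nx/n0 = nx/400: 1, 0.6, 0.35, 0.19, 0.11, 0.07
lx·mx for x ≥ 2: 2.17, 0.608, 0.363, 0.056 → sum = 3.197
V_2 = 3.197 / l_2 = 3.197 / 0.35 = 9.134286… → 9.134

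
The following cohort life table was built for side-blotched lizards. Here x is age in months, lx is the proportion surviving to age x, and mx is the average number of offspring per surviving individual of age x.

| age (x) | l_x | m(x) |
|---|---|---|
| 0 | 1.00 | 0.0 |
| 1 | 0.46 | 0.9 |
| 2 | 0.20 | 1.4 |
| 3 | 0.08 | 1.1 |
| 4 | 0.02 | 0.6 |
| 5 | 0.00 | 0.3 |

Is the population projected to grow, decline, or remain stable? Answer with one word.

R0 = Σ lx·mx = 0 + 0.414 + 0.28 + 0.088 + 0.012 + 0 = 0.794
R0 < 1, so the population is declining.

declining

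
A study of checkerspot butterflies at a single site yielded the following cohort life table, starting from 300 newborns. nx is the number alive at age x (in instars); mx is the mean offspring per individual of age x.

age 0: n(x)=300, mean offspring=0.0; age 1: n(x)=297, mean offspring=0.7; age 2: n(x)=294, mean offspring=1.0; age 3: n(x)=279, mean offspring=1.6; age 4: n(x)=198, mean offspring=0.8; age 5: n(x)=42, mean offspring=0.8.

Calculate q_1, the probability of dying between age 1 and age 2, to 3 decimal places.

0.010

lx = nx/n0 = nx/300: 1, 0.99, 0.98, 0.93, 0.66, 0.14
q_1 = (l_1 − l_2) / l_1 = (0.99 − 0.98) / 0.99
     = 0.01 / 0.99 = 0.010101… → 0.010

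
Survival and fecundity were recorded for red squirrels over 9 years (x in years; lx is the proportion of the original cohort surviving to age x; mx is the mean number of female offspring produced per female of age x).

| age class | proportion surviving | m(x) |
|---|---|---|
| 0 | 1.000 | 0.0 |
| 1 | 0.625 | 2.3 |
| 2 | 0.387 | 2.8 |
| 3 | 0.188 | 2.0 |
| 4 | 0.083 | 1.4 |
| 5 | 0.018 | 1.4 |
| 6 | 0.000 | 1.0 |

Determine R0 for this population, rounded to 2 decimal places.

lx·mx by age: 0, 1.4375, 1.0836, 0.376, 0.1162, 0.0252, 0
R0 = Σ lx·mx = 3.0385 → 3.04

3.04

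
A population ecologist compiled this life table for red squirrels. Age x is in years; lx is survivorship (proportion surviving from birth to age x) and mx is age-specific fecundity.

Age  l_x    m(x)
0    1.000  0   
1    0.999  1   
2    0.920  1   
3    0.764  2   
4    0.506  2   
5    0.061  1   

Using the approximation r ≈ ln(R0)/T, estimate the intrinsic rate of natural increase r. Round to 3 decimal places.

0.579

R0 = Σ lx·mx = 0 + 0.999 + 0.92 + 1.528 + 1.012 + 0.061 = 4.52
Σ x·lx·mx = 11.776; T = 11.776/4.52 = 2.60531…
r ≈ ln(R0)/T = ln(4.52)/2.60531… = 0.57901… → 0.579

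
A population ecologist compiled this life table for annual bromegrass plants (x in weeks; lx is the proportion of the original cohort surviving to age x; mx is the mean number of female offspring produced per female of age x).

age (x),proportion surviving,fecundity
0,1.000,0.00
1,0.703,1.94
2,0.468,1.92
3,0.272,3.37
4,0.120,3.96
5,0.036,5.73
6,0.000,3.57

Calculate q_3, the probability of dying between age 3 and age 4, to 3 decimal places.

q_3 = (l_3 − l_4) / l_3 = (0.272 − 0.12) / 0.272
     = 0.152 / 0.272 = 0.558824… → 0.559

0.559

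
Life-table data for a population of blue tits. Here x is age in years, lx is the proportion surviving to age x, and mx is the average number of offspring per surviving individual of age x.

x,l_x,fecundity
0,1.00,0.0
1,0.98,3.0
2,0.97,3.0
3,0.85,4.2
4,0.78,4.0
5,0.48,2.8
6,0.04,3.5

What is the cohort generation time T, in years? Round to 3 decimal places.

2.817

lx·mx: 0, 2.94, 2.91, 3.57, 3.12, 1.344, 0.14 → R0 = 14.024
x·lx·mx: 0, 2.94, 5.82, 10.71, 12.48, 6.72, 0.84 → Σ = 39.51
T = 39.51 / 14.024 = 2.817313… → 2.817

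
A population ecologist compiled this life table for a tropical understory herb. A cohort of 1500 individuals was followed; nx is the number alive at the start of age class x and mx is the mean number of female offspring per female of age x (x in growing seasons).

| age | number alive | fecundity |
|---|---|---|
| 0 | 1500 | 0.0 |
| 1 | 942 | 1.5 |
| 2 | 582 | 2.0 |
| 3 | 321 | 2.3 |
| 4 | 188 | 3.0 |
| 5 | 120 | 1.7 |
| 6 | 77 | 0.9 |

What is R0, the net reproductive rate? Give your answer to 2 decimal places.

2.77

lx = nx/n0 = nx/1500: 1, 0.628, 0.388, 0.214, 0.12533…, 0.08, 0.05133…
lx·mx by age: 0, 0.942, 0.776, 0.4922, 0.376…, 0.136, 0.0462…
R0 = Σ lx·mx = 2.7684… → 2.77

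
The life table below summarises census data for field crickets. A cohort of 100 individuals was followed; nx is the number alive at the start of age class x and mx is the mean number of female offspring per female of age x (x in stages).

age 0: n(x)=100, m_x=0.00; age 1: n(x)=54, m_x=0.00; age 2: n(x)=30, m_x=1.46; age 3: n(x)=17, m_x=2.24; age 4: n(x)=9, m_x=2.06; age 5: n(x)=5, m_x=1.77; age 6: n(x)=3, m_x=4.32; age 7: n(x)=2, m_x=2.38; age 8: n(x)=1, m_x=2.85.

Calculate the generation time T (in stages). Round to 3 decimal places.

3.498

lx = nx/n0 = nx/100: 1, 0.54, 0.3, 0.17, 0.09, 0.05, 0.03, 0.02, 0.01
lx·mx: 0, 0, 0.438, 0.3808, 0.1854, 0.0885, 0.1296, 0.0476, 0.0285 → R0 = 1.2984
x·lx·mx: 0, 0, 0.876, 1.1424, 0.7416, 0.4425, 0.7776, 0.3332, 0.228 → Σ = 4.5413
T = 4.5413 / 1.2984 = 3.497612… → 3.498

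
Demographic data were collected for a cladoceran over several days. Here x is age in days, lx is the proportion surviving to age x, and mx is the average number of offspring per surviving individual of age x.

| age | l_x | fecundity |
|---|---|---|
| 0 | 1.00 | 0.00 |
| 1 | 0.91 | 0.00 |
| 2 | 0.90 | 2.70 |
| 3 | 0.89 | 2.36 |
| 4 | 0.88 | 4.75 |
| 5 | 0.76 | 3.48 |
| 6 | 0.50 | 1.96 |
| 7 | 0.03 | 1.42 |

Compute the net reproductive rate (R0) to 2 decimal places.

12.38

lx·mx by age: 0, 0, 2.43, 2.1004, 4.18, 2.6448, 0.98, 0.0426
R0 = Σ lx·mx = 12.3778 → 12.38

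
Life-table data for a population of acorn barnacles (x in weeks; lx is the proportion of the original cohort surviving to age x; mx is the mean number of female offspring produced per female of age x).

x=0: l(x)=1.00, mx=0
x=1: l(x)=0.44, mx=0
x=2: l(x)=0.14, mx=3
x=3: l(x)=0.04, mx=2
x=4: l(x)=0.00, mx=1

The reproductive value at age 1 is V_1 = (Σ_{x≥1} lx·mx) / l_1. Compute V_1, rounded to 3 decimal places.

lx·mx for x ≥ 1: 0, 0.42, 0.08, 0 → sum = 0.5
V_1 = 0.5 / l_1 = 0.5 / 0.44 = 1.136364… → 1.136

1.136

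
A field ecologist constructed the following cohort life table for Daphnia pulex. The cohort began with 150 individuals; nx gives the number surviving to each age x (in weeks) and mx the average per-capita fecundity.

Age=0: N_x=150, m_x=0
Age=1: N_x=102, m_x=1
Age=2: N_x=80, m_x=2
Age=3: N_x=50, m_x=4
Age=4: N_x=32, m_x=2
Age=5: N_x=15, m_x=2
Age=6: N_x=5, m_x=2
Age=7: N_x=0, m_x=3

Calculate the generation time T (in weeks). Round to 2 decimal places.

lx = nx/n0 = nx/150: 1, 0.68, 0.53333…, 0.33333…, 0.21333…, 0.1, 0.03333…, 0
lx·mx: 0, 0.68, 1.066667…, 1.333333…, 0.426667…, 0.2, 0.066667…, 0 → R0 = 3.773333…
x·lx·mx: 0, 0.68, 2.133333…, 4…, 1.706667…, 1, 0.4…, 0 → Σ = 9.92…
T = 9.92… / 3.773333… = 2.628975… → 2.63

2.63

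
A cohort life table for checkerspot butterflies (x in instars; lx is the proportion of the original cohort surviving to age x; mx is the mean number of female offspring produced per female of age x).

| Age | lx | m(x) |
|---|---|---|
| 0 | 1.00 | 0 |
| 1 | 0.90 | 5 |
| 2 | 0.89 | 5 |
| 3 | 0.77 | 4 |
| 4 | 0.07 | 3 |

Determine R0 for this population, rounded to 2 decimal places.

lx·mx by age: 0, 4.5, 4.45, 3.08, 0.21
R0 = Σ lx·mx = 12.24 → 12.24

12.24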